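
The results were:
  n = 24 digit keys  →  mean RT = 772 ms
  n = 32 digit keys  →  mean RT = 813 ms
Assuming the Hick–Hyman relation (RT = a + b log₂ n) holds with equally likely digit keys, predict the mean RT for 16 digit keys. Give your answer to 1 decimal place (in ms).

714.2 ms

Fit slope and intercept:
  b = (813 − 772) / (log₂ 32 − log₂ 24) = 41 / (5 − 4.5850) = 98.786 ms/bit
  a = 772 − 98.786 × 4.5850 = 319.069 ms
Then RT(16) = 319.069 + 98.786 × log₂ 16 = 319.069 + 98.786 × 4 ≈ 714.214 ms.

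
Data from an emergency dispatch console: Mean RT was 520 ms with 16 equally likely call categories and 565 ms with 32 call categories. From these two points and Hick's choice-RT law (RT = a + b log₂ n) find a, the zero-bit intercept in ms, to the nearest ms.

340 ms

The slope on a log₂ axis is (565 − 520) / (5 − 4) = 45 ms/bit.
Intercept: a = 520 − 45·log₂(16) = 340.000 ms.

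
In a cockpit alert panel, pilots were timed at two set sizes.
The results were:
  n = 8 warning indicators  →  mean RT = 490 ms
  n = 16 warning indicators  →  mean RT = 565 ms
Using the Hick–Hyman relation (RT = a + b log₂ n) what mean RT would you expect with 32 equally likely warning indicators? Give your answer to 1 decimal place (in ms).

640.0 ms

Solve the two-equation system in a and b:
  b = (565 − 490) / (log₂ 16 − log₂ 8) = 75 / (4 − 3) = 75.000 ms/bit
  a = 490 − 75.000 × 3 = 265.000 ms
Then RT(32) = 265.000 + 75.000 × log₂ 32 = 265.000 + 75.000 × 5 ≈ 640.000 ms.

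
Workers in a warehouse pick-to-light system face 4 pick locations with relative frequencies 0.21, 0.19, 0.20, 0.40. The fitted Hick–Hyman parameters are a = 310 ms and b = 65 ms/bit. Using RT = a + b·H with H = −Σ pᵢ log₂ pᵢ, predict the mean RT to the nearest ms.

435 ms

H = 0.21·log₂(1/0.21) + 0.19·log₂(1/0.19) + 0.20·log₂(1/0.20) + 0.40·log₂(1/0.40) = 1.9212 bits.
RT = 310 + 65 × 1.9212 = 434.88 ms.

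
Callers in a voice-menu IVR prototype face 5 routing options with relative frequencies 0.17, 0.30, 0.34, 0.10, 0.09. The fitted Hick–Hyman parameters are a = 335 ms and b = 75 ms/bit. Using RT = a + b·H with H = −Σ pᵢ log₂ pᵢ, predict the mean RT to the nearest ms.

495 ms

H = 0.17·log₂(1/0.17) + 0.30·log₂(1/0.30) + 0.34·log₂(1/0.34) + 0.10·log₂(1/0.10) + 0.09·log₂(1/0.09) = 2.1297 bits.
RT = 335 + 75 × 2.1297 = 494.73 ms.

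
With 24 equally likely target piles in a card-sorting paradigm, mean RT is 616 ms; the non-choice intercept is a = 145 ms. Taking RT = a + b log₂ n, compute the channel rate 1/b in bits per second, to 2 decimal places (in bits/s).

9.73 bits/s

Choice component = 616 − 145 = 471 ms over log₂(24) = 4.5850 bits.
b = 471 / 4.5850 = 102.727 ms/bit, so 1/b = 9.735 bits/s.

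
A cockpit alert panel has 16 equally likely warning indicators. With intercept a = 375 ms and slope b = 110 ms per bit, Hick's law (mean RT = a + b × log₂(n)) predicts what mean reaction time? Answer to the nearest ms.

815 ms

log₂(16) = 4 bits, so RT = 375 + 110 × 4 ≈ 815.000 ms.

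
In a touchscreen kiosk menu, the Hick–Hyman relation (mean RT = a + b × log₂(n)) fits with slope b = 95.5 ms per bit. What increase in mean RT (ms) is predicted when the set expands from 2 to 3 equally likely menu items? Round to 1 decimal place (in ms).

55.9 ms

The intercept a cancels: ΔRT = b·(log₂ n₂ − log₂ n₁) = b·log₂(n₂/n₁).
log₂(3) − log₂(2) = 1.5850 − 1 = 0.5850.
ΔRT = 95.5 × 0.5850 = 55.864 ms.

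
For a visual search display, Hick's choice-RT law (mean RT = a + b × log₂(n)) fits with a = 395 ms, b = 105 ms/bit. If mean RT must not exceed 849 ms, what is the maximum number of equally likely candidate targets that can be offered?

Information budget: (849 − 395)/105 = 4.3238 bits, so n ≤ 2^4.3238 = 20.026 → at most 20.

20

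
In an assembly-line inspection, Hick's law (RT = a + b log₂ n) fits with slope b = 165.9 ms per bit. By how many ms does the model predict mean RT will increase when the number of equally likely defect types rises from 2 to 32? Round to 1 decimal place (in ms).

663.6 ms

The intercept a cancels: ΔRT = b·(log₂ n₂ − log₂ n₁) = b·log₂(n₂/n₁).
log₂(32) − log₂(2) = log₂(32/2) = log₂(16) = 4.
ΔRT = 165.9 × 4.0000 = 663.600 ms.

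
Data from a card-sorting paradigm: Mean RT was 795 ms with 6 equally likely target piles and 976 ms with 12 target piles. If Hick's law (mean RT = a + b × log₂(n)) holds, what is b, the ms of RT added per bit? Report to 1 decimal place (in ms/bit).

The slope on a log₂ axis is (976 − 795) / (3.5850 − 2.5850) = 181.000 ms/bit.

181.0 ms/bit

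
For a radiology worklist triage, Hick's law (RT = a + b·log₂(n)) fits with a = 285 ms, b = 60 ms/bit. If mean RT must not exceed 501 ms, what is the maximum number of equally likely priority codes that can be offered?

12

Set 285 + 60·log₂ n ≤ 501 → log₂ n ≤ (501 − 285)/60 = 3.6000.
So n ≤ 2^3.6000 = 12.126; the largest integer n is 12.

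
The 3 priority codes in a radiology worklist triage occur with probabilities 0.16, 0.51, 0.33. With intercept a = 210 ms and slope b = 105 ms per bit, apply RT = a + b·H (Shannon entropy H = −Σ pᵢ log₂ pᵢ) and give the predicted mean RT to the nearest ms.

H = 0.16·log₂(1/0.16) + 0.51·log₂(1/0.51) + 0.33·log₂(1/0.33) = 1.4463 bits.
RT = 210 + 105 × 1.4463 = 361.86 ms.

362 ms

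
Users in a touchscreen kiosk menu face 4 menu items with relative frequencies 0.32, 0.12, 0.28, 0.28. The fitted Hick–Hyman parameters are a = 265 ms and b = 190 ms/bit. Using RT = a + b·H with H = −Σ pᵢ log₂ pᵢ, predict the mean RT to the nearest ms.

630 ms

H = 0.32·log₂(1/0.32) + 0.12·log₂(1/0.12) + 0.28·log₂(1/0.28) + 0.28·log₂(1/0.28) = 1.9215 bits.
RT = 265 + 190 × 1.9215 = 630.09 ms.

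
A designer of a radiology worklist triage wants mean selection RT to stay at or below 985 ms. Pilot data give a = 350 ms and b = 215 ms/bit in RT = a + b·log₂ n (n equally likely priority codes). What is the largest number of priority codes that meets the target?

7

215·log₂ n ≤ 985 − 350 = 635, giving log₂ n ≤ 2.9535 and n ≤ 7.746. The largest whole number is 7.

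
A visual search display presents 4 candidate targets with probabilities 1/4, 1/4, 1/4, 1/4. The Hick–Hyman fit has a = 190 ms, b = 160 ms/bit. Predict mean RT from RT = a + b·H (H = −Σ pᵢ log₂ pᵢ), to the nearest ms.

510 ms

H = −Σ pᵢ log₂ pᵢ = 0.25·2 + 0.25·2 + 0.25·2 + 0.25·2 = 2.000 bits.
RT = 190 + 160 × 2.000 = 510.00 ms.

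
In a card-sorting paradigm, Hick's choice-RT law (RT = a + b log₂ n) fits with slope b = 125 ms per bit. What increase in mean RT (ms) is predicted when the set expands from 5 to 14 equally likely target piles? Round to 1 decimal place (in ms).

185.7 ms

ΔRT = (a + b log₂ n₂) − (a + b log₂ n₁) = b·(log₂ n₂ − log₂ n₁).
log₂(14) − log₂(5) = 3.8074 − 2.3219 = 1.4854.
ΔRT = 125 × 1.4854 = 185.678 ms.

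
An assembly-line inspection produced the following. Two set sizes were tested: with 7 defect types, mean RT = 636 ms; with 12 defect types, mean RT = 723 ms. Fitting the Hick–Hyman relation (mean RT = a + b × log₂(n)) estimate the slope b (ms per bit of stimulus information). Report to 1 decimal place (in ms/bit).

Slope: b = (723 − 636) / (log₂ 12 − log₂ 7) = 87/0.7776 = 111.882 ms/bit.

111.9 ms/bit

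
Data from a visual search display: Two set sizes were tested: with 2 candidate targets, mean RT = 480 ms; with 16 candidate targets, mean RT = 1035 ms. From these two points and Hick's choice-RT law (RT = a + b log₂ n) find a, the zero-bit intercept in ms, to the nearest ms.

295 ms

Slope: b = (1035 − 480) / (log₂ 16 − log₂ 2) = 555/3.0000 = 185 ms/bit.
a = RT₁ − b·log₂ n₁ = 480 − 185 × 1 = 295.000 ms.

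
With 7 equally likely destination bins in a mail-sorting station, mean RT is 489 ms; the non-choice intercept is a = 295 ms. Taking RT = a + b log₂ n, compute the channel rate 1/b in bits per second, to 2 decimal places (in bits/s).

Choice component = 489 − 295 = 194 ms over log₂(7) = 2.8074 bits.
b = 194 / 2.8074 = 69.104 ms/bit, so 1/b = 14.471 bits/s.

14.47 bits/s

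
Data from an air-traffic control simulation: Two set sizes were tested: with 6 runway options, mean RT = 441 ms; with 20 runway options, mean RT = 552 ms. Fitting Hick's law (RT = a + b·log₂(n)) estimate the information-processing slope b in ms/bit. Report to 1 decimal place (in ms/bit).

63.9 ms/bit

b = (RT₂ − RT₁)/(log₂ n₂ − log₂ n₁) = (552 − 441)/(4.3219 − 2.5850) = 63.905 ms/bit.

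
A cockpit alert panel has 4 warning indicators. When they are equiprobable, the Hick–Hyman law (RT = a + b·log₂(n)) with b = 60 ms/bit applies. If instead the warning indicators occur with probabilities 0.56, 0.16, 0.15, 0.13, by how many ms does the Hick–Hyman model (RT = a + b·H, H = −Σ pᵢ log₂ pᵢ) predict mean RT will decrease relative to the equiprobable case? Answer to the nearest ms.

The RT saving is b·ΔH. Equiprobable H₀ = log₂(4) = 2.0000 bits; with the given probabilities H = 1.6846 bits.
b·(H₀ − H) = 60 × (2.0000 − 1.6846) = 18.92 ms.

19 ms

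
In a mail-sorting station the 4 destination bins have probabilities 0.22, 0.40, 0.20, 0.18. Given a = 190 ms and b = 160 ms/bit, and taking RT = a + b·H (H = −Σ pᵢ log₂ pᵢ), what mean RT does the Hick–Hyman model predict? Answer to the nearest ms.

H = 0.22·log₂(1/0.22) + 0.40·log₂(1/0.40) + 0.20·log₂(1/0.20) + 0.18·log₂(1/0.18) = 1.9190 bits.
RT = 190 + 160 × 1.9190 = 497.05 ms.

497 ms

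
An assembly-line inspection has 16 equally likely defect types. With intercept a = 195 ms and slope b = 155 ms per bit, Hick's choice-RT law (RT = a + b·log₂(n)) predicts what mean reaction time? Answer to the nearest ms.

log₂(16) = 4 bits, so RT = 195 + 155 × 4 ≈ 815.000 ms.

815 ms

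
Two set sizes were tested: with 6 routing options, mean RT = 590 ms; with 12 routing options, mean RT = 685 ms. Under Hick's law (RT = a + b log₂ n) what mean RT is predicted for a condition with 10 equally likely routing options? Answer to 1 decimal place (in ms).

660.0 ms

Fit slope and intercept:
  b = (685 − 590) / (log₂ 12 − log₂ 6) = 95 / (3.5850 − 2.5850) = 95.000 ms/bit
  a = 590 − 95.000 × 2.5850 = 344.429 ms
Then RT(10) = 344.429 + 95.000 × log₂ 10 = 344.429 + 95.000 × 3.3219 ≈ 660.012 ms.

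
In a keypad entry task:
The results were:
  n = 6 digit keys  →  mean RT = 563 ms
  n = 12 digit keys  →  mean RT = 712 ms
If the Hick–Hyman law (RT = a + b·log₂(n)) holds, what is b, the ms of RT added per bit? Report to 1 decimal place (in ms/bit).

b = (RT₂ − RT₁)/(log₂ n₂ − log₂ n₁) = (712 − 563)/(3.5850 − 2.5850) = 149.000 ms/bit.

149.0 ms/bit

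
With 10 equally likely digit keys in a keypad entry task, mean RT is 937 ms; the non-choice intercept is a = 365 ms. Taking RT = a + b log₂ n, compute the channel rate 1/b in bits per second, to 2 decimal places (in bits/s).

Choice component = 937 − 365 = 572 ms over log₂(10) = 3.3219 bits.
b = 572 / 3.3219 = 172.189 ms/bit, so 1/b = 5.808 bits/s.

5.81 bits/s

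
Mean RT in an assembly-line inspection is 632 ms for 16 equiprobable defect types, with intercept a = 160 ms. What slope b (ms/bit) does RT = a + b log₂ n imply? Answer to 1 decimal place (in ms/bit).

b = (632 − 160) / log₂(16) = 472 / 4 = 118.000 ms/bit.

118.0 ms/bit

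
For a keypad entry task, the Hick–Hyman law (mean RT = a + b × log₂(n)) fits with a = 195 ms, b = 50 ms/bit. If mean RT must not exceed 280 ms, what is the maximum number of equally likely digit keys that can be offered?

50·log₂ n ≤ 280 − 195 = 85, giving log₂ n ≤ 1.7000 and n ≤ 3.249. The largest whole number is 3.

3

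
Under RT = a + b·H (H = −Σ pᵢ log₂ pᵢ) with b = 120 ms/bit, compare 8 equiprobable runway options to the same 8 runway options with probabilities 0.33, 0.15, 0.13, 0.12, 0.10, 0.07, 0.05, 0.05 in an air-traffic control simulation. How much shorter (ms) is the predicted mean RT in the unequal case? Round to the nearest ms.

33 ms

The RT saving is b·ΔH. Equiprobable H₀ = log₂(8) = 3.0000 bits; with the given probabilities H = 2.7210 bits.
b·(H₀ − H) = 120 × (3.0000 − 2.7210) = 33.48 ms.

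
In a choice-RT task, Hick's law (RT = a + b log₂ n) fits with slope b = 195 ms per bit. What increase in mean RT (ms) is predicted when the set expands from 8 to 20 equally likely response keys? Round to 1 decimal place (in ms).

ΔRT = (a + b log₂ n₂) − (a + b log₂ n₁) = b·(log₂ n₂ − log₂ n₁).
log₂(20) − log₂(8) = 4.3219 − 3 = 1.3219.
ΔRT = 195 × 1.3219 = 257.776 ms.

257.8 ms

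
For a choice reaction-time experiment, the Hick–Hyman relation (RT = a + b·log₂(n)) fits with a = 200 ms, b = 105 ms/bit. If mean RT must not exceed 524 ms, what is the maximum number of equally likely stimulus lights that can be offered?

Information budget: (524 − 200)/105 = 3.0857 bits, so n ≤ 2^3.0857 = 8.490 → at most 8.

8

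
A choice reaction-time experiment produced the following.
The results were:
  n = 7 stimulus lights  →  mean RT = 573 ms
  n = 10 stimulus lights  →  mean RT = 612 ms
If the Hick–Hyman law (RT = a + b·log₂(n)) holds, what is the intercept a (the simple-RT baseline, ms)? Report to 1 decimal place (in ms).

360.2 ms

The slope on a log₂ axis is (612 − 573) / (3.3219 − 2.8074) = 75.791 ms/bit.
Intercept: a = 573 − 75.791·log₂(7) = 360.228 ms.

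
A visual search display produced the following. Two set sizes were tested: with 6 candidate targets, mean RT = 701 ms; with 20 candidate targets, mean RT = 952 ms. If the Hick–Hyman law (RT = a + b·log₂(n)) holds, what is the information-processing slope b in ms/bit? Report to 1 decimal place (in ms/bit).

144.5 ms/bit

The slope on a log₂ axis is (952 − 701) / (4.3219 − 2.5850) = 144.505 ms/bit.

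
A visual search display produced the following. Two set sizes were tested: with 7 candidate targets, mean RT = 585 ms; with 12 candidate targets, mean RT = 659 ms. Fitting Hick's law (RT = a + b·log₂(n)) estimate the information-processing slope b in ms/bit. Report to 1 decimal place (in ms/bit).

95.2 ms/bit

Slope: b = (659 − 585) / (log₂ 12 − log₂ 7) = 74/0.7776 = 95.164 ms/bit.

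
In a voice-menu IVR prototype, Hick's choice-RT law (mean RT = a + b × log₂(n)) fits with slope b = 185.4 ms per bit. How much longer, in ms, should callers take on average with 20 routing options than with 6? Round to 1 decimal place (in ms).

ΔRT = (a + b log₂ n₂) − (a + b log₂ n₁) = b·(log₂ n₂ − log₂ n₁).
log₂(20) − log₂(6) = 4.3219 − 2.5850 = 1.7370.
ΔRT = 185.4 × 1.7370 = 322.033 ms.

322.0 ms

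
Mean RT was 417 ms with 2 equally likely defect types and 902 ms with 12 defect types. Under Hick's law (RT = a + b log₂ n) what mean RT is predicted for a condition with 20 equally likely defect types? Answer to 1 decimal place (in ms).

1040.3 ms

With log₂ n on the abscissa the relation is linear; from the two conditions:
  b = (902 − 417) / (log₂ 12 − log₂ 2) = 485 / (3.5850 − 1) = 187.624 ms/bit
  a = 417 − 187.624 × 1 = 229.376 ms
Then RT(20) = 229.376 + 187.624 × log₂ 20 = 229.376 + 187.624 × 4.3219 ≈ 1040.272 ms.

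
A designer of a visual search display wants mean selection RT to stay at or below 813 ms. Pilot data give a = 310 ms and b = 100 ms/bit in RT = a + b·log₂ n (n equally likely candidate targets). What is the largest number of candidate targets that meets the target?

32

Information budget: (813 − 310)/100 = 5.0300 bits, so n ≤ 2^5.0300 = 32.672 → at most 32.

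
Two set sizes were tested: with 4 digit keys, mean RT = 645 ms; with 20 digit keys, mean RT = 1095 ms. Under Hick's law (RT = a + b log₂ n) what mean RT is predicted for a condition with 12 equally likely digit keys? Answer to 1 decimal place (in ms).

Solve the two-equation system in a and b:
  b = (1095 − 645) / (log₂ 20 − log₂ 4) = 450 / (4.3219 − 2) = 193.804 ms/bit
  a = 645 − 193.804 × 2 = 257.391 ms
Then RT(12) = 257.391 + 193.804 × log₂ 12 = 257.391 + 193.804 × 3.5850 ≈ 952.173 ms.

952.2 ms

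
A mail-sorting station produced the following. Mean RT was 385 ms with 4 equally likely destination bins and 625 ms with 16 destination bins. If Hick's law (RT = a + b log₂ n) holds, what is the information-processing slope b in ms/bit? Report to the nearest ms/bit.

120 ms/bit

Slope: b = (625 − 385) / (log₂ 16 − log₂ 4) = 240/2.0000 = 120 ms/bit.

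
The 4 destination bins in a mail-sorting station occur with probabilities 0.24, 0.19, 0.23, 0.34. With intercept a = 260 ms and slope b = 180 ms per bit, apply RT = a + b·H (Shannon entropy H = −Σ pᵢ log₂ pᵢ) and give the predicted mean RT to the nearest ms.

Entropy contributions −pᵢ log₂ pᵢ: 0.4941, 0.4552, 0.4877, 0.5292; sum H = 1.9662 bits.
RT = a + bH = 260 + 180·1.9662 = 613.92 ms.

614 ms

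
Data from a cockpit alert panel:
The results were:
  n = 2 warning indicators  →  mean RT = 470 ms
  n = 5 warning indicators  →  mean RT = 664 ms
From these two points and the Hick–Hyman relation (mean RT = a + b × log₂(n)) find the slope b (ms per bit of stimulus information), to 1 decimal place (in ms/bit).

146.8 ms/bit

The slope on a log₂ axis is (664 − 470) / (2.3219 − 1) = 146.755 ms/bit.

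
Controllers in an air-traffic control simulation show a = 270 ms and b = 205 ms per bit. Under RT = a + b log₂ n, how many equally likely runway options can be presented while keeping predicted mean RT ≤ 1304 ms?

205·log₂ n ≤ 1304 − 270 = 1034, giving log₂ n ≤ 5.0439 and n ≤ 32.989. The largest whole number is 32.

32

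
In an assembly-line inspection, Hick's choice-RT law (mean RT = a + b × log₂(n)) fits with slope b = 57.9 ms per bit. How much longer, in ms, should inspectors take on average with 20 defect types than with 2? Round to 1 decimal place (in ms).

ΔRT = (a + b log₂ n₂) − (a + b log₂ n₁) = b·(log₂ n₂ − log₂ n₁).
log₂(20) − log₂(2) = 4.3219 − 1 = 3.3219.
ΔRT = 57.9 × 3.3219 = 192.340 ms.

192.3 ms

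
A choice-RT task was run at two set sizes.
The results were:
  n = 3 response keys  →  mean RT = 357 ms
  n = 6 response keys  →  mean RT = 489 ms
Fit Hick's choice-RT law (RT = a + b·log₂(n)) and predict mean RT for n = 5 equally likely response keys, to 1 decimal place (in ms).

454.3 ms

Fit slope and intercept:
  b = (489 − 357) / (log₂ 6 − log₂ 3) = 132 / (2.5850 − 1.5850) = 132.000 ms/bit
  a = 357 − 132.000 × 1.5850 = 147.785 ms
Then RT(5) = 147.785 + 132.000 × log₂ 5 = 147.785 + 132.000 × 2.3219 ≈ 454.279 ms.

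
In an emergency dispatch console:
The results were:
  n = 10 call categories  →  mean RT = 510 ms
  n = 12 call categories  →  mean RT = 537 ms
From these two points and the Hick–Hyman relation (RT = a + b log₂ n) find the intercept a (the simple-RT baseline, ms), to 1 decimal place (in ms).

Slope: b = (537 − 510) / (log₂ 12 − log₂ 10) = 27/0.2630 = 102.648 ms/bit.
Intercept: a = 510 − 102.648·log₂(10) = 169.010 ms.

169.0 ms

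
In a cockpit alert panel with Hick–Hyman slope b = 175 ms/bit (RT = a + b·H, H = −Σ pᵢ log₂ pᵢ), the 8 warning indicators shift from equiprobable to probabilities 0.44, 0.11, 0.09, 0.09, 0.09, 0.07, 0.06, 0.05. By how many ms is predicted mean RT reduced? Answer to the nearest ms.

81 ms

Equiprobable entropy H₀ = log₂ 8 = 3.0000 bits.
Skewed entropy H = −Σ pᵢ log₂ pᵢ = 2.5376 bits.
ΔRT = b·(H₀ − H) = 175 × 0.4624 = 80.92 ms.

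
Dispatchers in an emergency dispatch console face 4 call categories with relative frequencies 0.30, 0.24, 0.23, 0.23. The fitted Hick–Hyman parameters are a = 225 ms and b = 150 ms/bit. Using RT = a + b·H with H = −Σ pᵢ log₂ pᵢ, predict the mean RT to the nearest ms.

524 ms

Entropy contributions −pᵢ log₂ pᵢ: 0.5211, 0.4941, 0.4877, 0.4877; sum H = 1.9906 bits.
RT = a + bH = 225 + 150·1.9906 = 523.58 ms.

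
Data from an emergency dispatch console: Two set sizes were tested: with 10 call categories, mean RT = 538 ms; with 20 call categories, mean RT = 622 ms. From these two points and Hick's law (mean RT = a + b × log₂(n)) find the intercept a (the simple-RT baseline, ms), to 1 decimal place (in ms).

259.0 ms

The slope on a log₂ axis is (622 − 538) / (4.3219 − 3.3219) = 84.000 ms/bit.
a = RT₁ − b·log₂ n₁ = 538 − 84.000 × 3.3219 = 258.958 ms.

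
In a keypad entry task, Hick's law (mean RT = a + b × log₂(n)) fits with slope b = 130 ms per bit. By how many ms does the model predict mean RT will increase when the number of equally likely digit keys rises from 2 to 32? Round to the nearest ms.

Only the slope matters, since a is common to both: ΔRT = b·log₂(n₂/n₁).
log₂(32) − log₂(2) = log₂(32/2) = log₂(16) = 4.
ΔRT = 130 × 4.0000 = 520.000 ms.

520 ms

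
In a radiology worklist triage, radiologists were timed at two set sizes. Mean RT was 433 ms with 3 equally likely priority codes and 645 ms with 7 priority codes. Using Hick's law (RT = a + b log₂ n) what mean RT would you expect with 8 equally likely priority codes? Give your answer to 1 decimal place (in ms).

RT is linear in log₂ n, so two points fix the line:
  b = (645 − 433) / (log₂ 7 − log₂ 3) = 212 / (2.8074 − 1.5850) = 173.430 ms/bit
  a = 433 − 173.430 × 1.5850 = 158.119 ms
Then RT(8) = 158.119 + 173.430 × log₂ 8 = 158.119 + 173.430 × 3 ≈ 678.411 ms.

678.4 ms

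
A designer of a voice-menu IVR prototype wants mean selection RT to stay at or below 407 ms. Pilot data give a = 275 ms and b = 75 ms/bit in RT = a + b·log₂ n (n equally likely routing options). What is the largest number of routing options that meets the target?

3

75·log₂ n ≤ 407 − 275 = 132, giving log₂ n ≤ 1.7600 and n ≤ 3.387. The largest whole number is 3.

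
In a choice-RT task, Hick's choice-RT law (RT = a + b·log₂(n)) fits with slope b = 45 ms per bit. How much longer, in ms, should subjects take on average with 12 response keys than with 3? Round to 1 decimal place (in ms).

90.0 ms

The intercept a cancels: ΔRT = b·(log₂ n₂ − log₂ n₁) = b·log₂(n₂/n₁).
log₂(12) − log₂(3) = log₂(12/3) = log₂(4) = 2.
ΔRT = 45 × 2.0000 = 90.000 ms.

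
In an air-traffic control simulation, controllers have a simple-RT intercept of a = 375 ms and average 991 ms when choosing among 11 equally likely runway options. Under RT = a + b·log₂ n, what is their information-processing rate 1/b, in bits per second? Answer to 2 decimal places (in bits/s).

5.62 bits/s

Choice component = 991 − 375 = 616 ms over log₂(11) = 3.4594 bits.
b = 616 / 3.4594 = 178.064 ms/bit, so 1/b = 5.616 bits/s.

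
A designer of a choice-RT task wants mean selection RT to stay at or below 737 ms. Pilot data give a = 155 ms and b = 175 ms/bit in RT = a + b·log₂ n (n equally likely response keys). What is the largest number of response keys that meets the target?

10

Set 155 + 175·log₂ n ≤ 737 → log₂ n ≤ (737 − 155)/175 = 3.3257.
So n ≤ 2^3.3257 = 10.026; the largest integer n is 10.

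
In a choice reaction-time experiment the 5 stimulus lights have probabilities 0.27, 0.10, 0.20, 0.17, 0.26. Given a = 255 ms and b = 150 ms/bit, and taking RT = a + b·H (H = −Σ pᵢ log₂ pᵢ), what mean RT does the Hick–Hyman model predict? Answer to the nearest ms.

592 ms

Entropy contributions −pᵢ log₂ pᵢ: 0.5100, 0.3322, 0.4644, 0.4346, 0.5053; sum H = 2.2465 bits.
RT = a + bH = 255 + 150·2.2465 = 591.97 ms.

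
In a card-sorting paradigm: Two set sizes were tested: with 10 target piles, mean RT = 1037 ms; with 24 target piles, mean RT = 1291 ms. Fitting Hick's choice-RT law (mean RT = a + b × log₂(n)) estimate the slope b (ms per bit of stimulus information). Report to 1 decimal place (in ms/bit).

Slope: b = (1291 − 1037) / (log₂ 24 − log₂ 10) = 254/1.2630 = 201.103 ms/bit.

201.1 ms/bit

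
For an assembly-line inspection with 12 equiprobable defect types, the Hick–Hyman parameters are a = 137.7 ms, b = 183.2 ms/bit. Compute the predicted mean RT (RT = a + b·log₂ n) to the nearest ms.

794 ms

log₂(12) = 3.5850 bits, so RT = 137.7 + 183.2 × 3.5850 ≈ 794.465 ms.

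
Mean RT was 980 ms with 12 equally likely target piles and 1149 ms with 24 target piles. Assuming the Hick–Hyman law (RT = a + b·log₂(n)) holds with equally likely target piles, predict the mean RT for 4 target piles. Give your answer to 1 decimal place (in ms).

712.1 ms

With log₂ n on the abscissa the relation is linear; from the two conditions:
  b = (1149 − 980) / (log₂ 24 − log₂ 12) = 169 / (4.5850 − 3.5850) = 169.000 ms/bit
  a = 980 − 169.000 × 3.5850 = 374.141 ms
Then RT(4) = 374.141 + 169.000 × log₂ 4 = 374.141 + 169.000 × 2 ≈ 712.141 ms.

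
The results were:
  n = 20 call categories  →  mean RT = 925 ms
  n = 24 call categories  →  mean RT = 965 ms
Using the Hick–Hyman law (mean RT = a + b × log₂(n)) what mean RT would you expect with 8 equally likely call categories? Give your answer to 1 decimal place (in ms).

724.0 ms

Fit slope and intercept:
  b = (965 − 925) / (log₂ 24 − log₂ 20) = 40 / (4.5850 − 4.3219) = 152.071 ms/bit
  a = 925 − 152.071 × 4.3219 = 267.759 ms
Then RT(8) = 267.759 + 152.071 × log₂ 8 = 267.759 + 152.071 × 3 ≈ 723.973 ms.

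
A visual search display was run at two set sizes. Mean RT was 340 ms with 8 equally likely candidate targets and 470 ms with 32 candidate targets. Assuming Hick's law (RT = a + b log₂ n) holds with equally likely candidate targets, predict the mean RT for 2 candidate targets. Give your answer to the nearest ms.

210 ms

Fit slope and intercept:
  b = (470 − 340) / (log₂ 32 − log₂ 8) = 130 / (5 − 3) = 65 ms/bit
  a = 340 − 65 × 3 = 145 ms
Then RT(2) = 145 + 65 × log₂ 2 = 145 + 65 × 1 ≈ 210.000 ms.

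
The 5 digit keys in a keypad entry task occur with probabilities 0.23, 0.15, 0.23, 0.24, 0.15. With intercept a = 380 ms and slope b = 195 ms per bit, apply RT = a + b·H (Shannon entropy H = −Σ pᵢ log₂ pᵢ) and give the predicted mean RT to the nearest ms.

827 ms

H = 0.23·log₂(1/0.23) + 0.15·log₂(1/0.15) + 0.23·log₂(1/0.23) + 0.24·log₂(1/0.24) + 0.15·log₂(1/0.15) = 2.2906 bits.
RT = 380 + 195 × 2.2906 = 826.66 ms.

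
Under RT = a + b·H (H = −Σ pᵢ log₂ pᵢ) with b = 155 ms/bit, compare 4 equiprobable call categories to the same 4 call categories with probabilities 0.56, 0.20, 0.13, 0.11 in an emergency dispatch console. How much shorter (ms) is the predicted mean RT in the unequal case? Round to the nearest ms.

52 ms

The RT saving is b·ΔH. Equiprobable H₀ = log₂(4) = 2.0000 bits; with the given probabilities H = 1.6658 bits.
b·(H₀ − H) = 155 × (2.0000 − 1.6658) = 51.81 ms.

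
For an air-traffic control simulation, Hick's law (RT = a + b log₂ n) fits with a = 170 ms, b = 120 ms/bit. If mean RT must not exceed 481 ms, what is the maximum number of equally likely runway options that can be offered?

Information budget: (481 − 170)/120 = 2.5917 bits, so n ≤ 2^2.5917 = 6.028 → at most 6.

6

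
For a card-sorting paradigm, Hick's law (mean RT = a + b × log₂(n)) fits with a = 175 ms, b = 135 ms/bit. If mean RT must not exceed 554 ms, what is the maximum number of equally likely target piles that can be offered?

7

Set 175 + 135·log₂ n ≤ 554 → log₂ n ≤ (554 − 175)/135 = 2.8074.
So n ≤ 2^2.8074 = 7.000; the largest integer n is 7.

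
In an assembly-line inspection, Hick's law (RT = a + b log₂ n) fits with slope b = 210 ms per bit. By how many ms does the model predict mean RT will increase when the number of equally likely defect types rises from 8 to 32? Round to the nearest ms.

420 ms

ΔRT = (a + b log₂ n₂) − (a + b log₂ n₁) = b·(log₂ n₂ − log₂ n₁).
log₂(32) − log₂(8) = log₂(32/8) = log₂(4) = 2.
ΔRT = 210 × 2.0000 = 420.000 ms.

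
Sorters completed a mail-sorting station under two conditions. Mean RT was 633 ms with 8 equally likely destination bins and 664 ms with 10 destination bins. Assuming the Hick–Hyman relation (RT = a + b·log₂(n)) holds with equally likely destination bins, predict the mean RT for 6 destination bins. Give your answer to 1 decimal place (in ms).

593.0 ms

RT is linear in log₂ n, so two points fix the line:
  b = (664 − 633) / (log₂ 10 − log₂ 8) = 31 / (3.3219 − 3) = 96.295 ms/bit
  a = 633 − 96.295 × 3 = 344.116 ms
Then RT(6) = 344.116 + 96.295 × log₂ 6 = 344.116 + 96.295 × 2.5850 ≈ 593.034 ms.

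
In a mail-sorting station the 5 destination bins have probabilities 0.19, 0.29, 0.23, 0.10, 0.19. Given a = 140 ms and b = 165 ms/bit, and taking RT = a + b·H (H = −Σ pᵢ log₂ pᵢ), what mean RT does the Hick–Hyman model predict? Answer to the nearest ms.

511 ms

Entropy contributions −pᵢ log₂ pᵢ: 0.4552, 0.5179, 0.4877, 0.3322, 0.4552; sum H = 2.2482 bits.
RT = a + bH = 140 + 165·2.2482 = 510.96 ms.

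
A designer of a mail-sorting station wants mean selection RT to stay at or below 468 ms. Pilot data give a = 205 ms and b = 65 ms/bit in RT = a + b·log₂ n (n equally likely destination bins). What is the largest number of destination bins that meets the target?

16

65·log₂ n ≤ 468 − 205 = 263, giving log₂ n ≤ 4.0462 and n ≤ 16.520. The largest whole number is 16.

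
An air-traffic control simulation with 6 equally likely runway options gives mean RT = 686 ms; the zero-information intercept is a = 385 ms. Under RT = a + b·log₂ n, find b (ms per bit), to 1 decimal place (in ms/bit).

6 alternatives carry log₂ 6 = 2.5850 bits; the choice cost is 686 − 385 = 301 ms, so b = 301/2.5850 = 116.443 ms/bit.

116.4 ms/bit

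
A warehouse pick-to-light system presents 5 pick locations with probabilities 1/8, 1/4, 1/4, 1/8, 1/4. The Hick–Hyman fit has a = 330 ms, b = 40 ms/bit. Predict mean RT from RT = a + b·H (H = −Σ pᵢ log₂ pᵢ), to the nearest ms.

420 ms

Each term −pᵢ log₂ pᵢ: 0.125·3 + 0.25·2 + 0.25·2 + 0.125·3 + 0.25·2; summed, H = 2.250 bits.
Mean RT = a + bH = 330 + 40·2.250 = 420.00 ms.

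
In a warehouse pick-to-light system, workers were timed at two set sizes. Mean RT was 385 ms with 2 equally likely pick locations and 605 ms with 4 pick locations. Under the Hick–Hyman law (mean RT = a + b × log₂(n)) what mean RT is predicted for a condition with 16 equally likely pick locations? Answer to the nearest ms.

1045 ms

RT is linear in log₂ n, so two points fix the line:
  b = (605 − 385) / (log₂ 4 − log₂ 2) = 220 / (2 − 1) = 220 ms/bit
  a = 385 − 220 × 1 = 165 ms
Then RT(16) = 165 + 220 × log₂ 16 = 165 + 220 × 4 ≈ 1045.000 ms.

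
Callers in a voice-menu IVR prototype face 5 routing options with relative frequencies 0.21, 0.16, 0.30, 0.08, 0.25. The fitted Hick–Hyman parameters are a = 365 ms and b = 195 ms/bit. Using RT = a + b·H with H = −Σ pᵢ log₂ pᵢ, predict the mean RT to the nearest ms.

796 ms

H = 0.21·log₂(1/0.21) + 0.16·log₂(1/0.16) + 0.30·log₂(1/0.30) + 0.08·log₂(1/0.08) + 0.25·log₂(1/0.25) = 2.2084 bits.
RT = 365 + 195 × 2.2084 = 795.65 ms.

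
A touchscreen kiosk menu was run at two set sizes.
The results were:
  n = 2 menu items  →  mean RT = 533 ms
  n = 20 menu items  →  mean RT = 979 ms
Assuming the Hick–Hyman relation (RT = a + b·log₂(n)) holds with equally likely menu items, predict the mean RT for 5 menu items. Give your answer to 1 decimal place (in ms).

710.5 ms

RT is linear in log₂ n, so two points fix the line:
  b = (979 − 533) / (log₂ 20 − log₂ 2) = 446 / (4.3219 − 1) = 134.259 ms/bit
  a = 533 − 134.259 × 1 = 398.741 ms
Then RT(5) = 398.741 + 134.259 × log₂ 5 = 398.741 + 134.259 × 2.3219 ≈ 710.481 ms.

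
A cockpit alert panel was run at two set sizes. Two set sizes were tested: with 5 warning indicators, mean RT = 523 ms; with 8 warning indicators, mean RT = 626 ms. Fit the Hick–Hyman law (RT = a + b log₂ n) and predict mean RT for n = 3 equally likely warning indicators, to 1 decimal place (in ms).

Solve the two-equation system in a and b:
  b = (626 − 523) / (log₂ 8 − log₂ 5) = 103 / (3 − 2.3219) = 151.901 ms/bit
  a = 523 − 151.901 × 2.3219 = 170.296 ms
Then RT(3) = 170.296 + 151.901 × log₂ 3 = 170.296 + 151.901 × 1.5850 ≈ 411.054 ms.

411.1 ms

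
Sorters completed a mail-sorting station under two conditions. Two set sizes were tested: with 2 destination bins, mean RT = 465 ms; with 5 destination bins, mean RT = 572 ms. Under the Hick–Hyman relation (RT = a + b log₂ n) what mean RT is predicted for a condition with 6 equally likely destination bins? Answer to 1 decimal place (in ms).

Solve the two-equation system in a and b:
  b = (572 − 465) / (log₂ 5 − log₂ 2) = 107 / (2.3219 − 1) = 80.942 ms/bit
  a = 465 − 80.942 × 1 = 384.058 ms
Then RT(6) = 384.058 + 80.942 × log₂ 6 = 384.058 + 80.942 × 2.5850 ≈ 593.291 ms.

593.3 ms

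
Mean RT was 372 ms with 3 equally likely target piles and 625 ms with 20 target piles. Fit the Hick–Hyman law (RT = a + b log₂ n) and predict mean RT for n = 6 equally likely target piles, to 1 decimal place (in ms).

RT is linear in log₂ n, so two points fix the line:
  b = (625 − 372) / (log₂ 20 − log₂ 3) = 253 / (4.3219 − 1.5850) = 92.438 ms/bit
  a = 372 − 92.438 × 1.5850 = 225.489 ms
Then RT(6) = 225.489 + 92.438 × log₂ 6 = 225.489 + 92.438 × 2.5850 ≈ 464.438 ms.

464.4 ms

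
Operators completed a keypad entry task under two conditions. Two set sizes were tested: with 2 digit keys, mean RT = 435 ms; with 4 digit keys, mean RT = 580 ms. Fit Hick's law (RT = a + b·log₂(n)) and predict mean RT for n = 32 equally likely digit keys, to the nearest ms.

With log₂ n on the abscissa the relation is linear; from the two conditions:
  b = (580 − 435) / (log₂ 4 − log₂ 2) = 145 / (2 − 1) = 145 ms/bit
  a = 435 − 145 × 1 = 290 ms
Then RT(32) = 290 + 145 × log₂ 32 = 290 + 145 × 5 ≈ 1015.000 ms.

1015 ms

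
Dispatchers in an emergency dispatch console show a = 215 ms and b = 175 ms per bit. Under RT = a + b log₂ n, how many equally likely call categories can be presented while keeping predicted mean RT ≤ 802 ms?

175·log₂ n ≤ 802 − 215 = 587, giving log₂ n ≤ 3.3543 and n ≤ 10.227. The largest whole number is 10.

10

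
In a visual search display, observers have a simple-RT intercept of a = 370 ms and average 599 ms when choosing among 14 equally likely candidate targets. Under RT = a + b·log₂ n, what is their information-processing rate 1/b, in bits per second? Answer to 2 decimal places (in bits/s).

16.63 bits/s

b = (599 − 370)/log₂ 14 = 229/3.8074 = 60.147 ms per bit = 0.06015 s/bit; the reciprocal is 16.626 bits/s.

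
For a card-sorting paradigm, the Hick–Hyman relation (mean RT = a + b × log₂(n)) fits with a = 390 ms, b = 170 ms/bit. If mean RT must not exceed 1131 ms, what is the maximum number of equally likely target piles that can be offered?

20

Information budget: (1131 − 390)/170 = 4.3588 bits, so n ≤ 2^4.3588 = 20.518 → at most 20.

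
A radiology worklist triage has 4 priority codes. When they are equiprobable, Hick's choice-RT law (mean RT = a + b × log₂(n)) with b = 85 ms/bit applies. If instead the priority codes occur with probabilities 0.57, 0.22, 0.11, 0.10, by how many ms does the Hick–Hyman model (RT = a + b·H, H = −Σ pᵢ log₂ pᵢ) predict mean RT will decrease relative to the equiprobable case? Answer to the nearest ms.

32 ms

The RT saving is b·ΔH. Equiprobable H₀ = log₂(4) = 2.0000 bits; with the given probabilities H = 1.6253 bits.
b·(H₀ − H) = 85 × (2.0000 − 1.6253) = 31.85 ms.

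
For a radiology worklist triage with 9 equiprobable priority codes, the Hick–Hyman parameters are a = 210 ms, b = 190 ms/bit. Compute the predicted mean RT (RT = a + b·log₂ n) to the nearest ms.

log₂(9) = 3.1699 bits, so RT = 210 + 190 × 3.1699 ≈ 812.286 ms.

812 ms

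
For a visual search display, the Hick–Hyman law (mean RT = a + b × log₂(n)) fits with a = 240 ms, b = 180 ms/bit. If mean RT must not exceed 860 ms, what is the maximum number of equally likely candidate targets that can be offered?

10

Information budget: (860 − 240)/180 = 3.4444 bits, so n ≤ 2^3.4444 = 10.886 → at most 10.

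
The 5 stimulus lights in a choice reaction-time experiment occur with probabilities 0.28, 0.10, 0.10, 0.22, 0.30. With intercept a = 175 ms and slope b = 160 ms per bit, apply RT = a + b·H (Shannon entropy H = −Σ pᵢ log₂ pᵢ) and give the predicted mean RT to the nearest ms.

Entropy contributions −pᵢ log₂ pᵢ: 0.5142, 0.3322, 0.3322, 0.4806, 0.5211; sum H = 2.1803 bits.
RT = a + bH = 175 + 160·2.1803 = 523.84 ms.

524 ms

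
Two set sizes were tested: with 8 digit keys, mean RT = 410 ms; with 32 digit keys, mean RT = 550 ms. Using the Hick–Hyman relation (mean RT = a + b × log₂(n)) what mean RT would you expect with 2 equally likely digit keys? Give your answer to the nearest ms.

Fit slope and intercept:
  b = (550 − 410) / (log₂ 32 − log₂ 8) = 140 / (5 − 3) = 70 ms/bit
  a = 410 − 70 × 3 = 200 ms
Then RT(2) = 200 + 70 × log₂ 2 = 200 + 70 × 1 ≈ 270.000 ms.

270 ms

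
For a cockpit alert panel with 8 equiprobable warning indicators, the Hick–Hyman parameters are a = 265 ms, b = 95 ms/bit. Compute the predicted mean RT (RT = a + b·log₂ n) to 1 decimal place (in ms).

log₂(8) = 3 bits, so RT = 265 + 95 × 3 ≈ 550.000 ms.

550.0 ms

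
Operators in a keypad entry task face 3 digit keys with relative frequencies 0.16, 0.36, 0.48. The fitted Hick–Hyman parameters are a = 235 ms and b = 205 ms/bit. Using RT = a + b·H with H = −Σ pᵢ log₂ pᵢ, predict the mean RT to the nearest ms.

535 ms

Entropy contributions −pᵢ log₂ pᵢ: 0.4230, 0.5306, 0.5083; sum H = 1.4619 bits.
RT = a + bH = 235 + 205·1.4619 = 534.69 ms.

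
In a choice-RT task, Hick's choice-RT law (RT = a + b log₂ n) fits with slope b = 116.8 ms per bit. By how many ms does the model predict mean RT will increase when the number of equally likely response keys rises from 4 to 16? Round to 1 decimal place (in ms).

The intercept a cancels: ΔRT = b·(log₂ n₂ − log₂ n₁) = b·log₂(n₂/n₁).
log₂(16) − log₂(4) = log₂(16/4) = log₂(4) = 2.
ΔRT = 116.8 × 2.0000 = 233.600 ms.

233.6 ms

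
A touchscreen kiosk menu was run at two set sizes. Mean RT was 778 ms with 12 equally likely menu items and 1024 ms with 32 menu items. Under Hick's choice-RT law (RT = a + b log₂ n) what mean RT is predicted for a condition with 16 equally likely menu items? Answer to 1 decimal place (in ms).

Solve the two-equation system in a and b:
  b = (1024 − 778) / (log₂ 32 − log₂ 12) = 246 / (5 − 3.5850) = 173.847 ms/bit
  a = 778 − 173.847 × 3.5850 = 154.765 ms
Then RT(16) = 154.765 + 173.847 × log₂ 16 = 154.765 + 173.847 × 4 ≈ 850.153 ms.

850.2 ms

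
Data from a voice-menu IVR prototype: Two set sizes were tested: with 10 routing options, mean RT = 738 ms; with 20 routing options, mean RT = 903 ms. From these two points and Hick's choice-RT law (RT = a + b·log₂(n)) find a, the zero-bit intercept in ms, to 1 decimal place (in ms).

b = (RT₂ − RT₁)/(log₂ n₂ − log₂ n₁) = (903 − 738)/(4.3219 − 3.3219) = 165.000 ms/bit.
Intercept: a = 738 − 165.000·log₂(10) = 189.882 ms.

189.9 ms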